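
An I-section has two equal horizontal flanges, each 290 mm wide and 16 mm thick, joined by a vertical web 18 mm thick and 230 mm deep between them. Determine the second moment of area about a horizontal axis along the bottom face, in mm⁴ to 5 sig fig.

Split into non-overlapping primitives; take the origin at the lower-left of the bounding box.
Bottom flange: 290 × 16, A = 4 640 mm², y = 8 mm, Ī = 98986.67 mm⁴.
Web: 18 × 230, A = 4 140 mm², y = 131 mm, Ī = 18 250 500 mm⁴.
Top flange: 290 × 16, A = 4 640 mm², y = 254 mm, Ī = 98986.67 mm⁴.
Transfer each piece to the bottom edge using Ī + A·d² with d = y − 0:
  bottom flange: d = 8 mm → contributes +395946.7 mm⁴
  web: d = 131 mm → contributes +89 297 040 mm⁴
  top flange: d = 254 mm → contributes +299 453 227 mm⁴
Total I = 389 146 213 mm⁴.

I_base ≈ 3.8915 × 10⁸ mm⁴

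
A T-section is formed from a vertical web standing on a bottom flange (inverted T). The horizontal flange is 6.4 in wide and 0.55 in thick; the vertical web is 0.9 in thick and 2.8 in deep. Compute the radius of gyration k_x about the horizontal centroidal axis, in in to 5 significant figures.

Split into non-overlapping primitives; take the origin at the lower-left of the bounding box.
Flange: 6.4 × 0.55, A = 3.52 in², y = 0.275 in, Ī = 0.08873333 in⁴.
Web: 0.9 × 2.8, A = 2.52 in², y = 1.95 in, Ī = 1.6464 in⁴.
Centroid: ȳ = ΣA·y / ΣA = 0.9738411 in.
Transfer each piece to the horizontal centroidal axis using Ī + A·d² with d = y − 0.9738411:
  flange: d = -0.6988411 in → contributes +1.807827 in⁴
  web: d = 0.9761589 in → contributes +4.047673 in⁴
Total I = 5.8555 in⁴.
Radius of gyration: k = √(I/A) = √(5.8555 / 6.04) = 0.9846084 in.

k_x ≈ 0.98461 in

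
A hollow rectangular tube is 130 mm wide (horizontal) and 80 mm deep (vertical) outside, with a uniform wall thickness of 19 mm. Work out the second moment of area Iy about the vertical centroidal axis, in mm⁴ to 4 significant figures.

Split into non-overlapping primitives; take the origin at the lower-left of the bounding box.
Outer rectangle: 130 × 80, A = 10 400 mm², x = 65 mm, Ī = 14 646 667 mm⁴.
Inner void (subtracted): 92 × 42, A = 3 864 mm², x = 65 mm, Ī = 2 725 408 mm⁴.
By symmetry the centroid is at mid-width, x̄ = 65 mm.
All pieces are centred on the vertical centroidal axis, so I = ΣĪ (holes subtracted) = 11 921 259 mm⁴.

Iy ≈ 1.192 × 10⁷ mm⁴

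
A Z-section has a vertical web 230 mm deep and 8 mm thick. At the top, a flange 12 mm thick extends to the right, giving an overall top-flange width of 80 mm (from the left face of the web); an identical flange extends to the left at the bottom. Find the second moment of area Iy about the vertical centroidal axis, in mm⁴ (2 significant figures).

Break the section into simple shapes (no overlaps), measuring from the bottom-left corner of the bounding box.
Web: 8 × 230, A = 1 840 mm², x = 76 mm, Ī = 9 813 mm⁴.
Top flange (beyond web): 72 × 12, A = 864 mm², x = 116 mm, Ī = 373 248 mm⁴.
Bottom flange (beyond web): 72 × 12, A = 864 mm², x = 36 mm, Ī = 373 248 mm⁴.
Centroid: x̄ = ΣA·x / ΣA = 76 mm.
Transfer each piece to the vertical centroidal axis using Ī + A·d² with d = x − 76:
  web: d = 0 mm → contributes +9 813 mm⁴
  top flange (beyond web): d = 40 mm → contributes +1 755 648 mm⁴
  bottom flange (beyond web): d = -40 mm → contributes +1 755 648 mm⁴
Total I = 3 521 109 mm⁴.

Iy ≈ 3.5 × 10⁶ mm⁴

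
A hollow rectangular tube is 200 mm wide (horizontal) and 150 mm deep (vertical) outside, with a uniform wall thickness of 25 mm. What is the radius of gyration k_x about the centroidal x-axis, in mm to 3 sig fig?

Treat the section as a set of non-overlapping primitives; coordinates are from the bounding-box lower-left.
Outer rectangle: 200 × 150, A = 30 000 mm², y = 75 mm, Ī = 56 250 000 mm⁴.
Inner void (subtracted): 150 × 100, A = 15 000 mm², y = 75 mm, Ī = 12 500 000 mm⁴.
By symmetry the centroid is at mid-height, ȳ = 75 mm.
All pieces are centred on the centroidal x-axis, so I = ΣĪ (holes subtracted) = 43 750 000 mm⁴.
Radius of gyration: k = √(I/A) = √(43 750 000 / 15 000) = 54.006 mm.

k_x ≈ 54.0 mm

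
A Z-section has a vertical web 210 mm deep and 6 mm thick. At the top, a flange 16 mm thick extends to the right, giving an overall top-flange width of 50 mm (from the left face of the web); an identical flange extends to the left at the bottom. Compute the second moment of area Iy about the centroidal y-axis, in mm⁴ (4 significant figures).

Decompose the section into non-overlapping parts with the origin at the bottom-left of its bounding rectangle.
Web: 6 × 210, A = 1 260 mm², x = 47 mm, Ī = 3 780 mm⁴.
Top flange (beyond web): 44 × 16, A = 704 mm², x = 72 mm, Ī = 113 579 mm⁴.
Bottom flange (beyond web): 44 × 16, A = 704 mm², x = 22 mm, Ī = 113 579 mm⁴.
Centroid: x̄ = ΣA·x / ΣA = 47 mm.
Transfer each piece to the centroidal y-axis using Ī + A·d² with d = x − 47:
  web: d = 0 mm → contributes +3 780 mm⁴
  top flange (beyond web): d = 25 mm → contributes +553 579 mm⁴
  bottom flange (beyond web): d = -25 mm → contributes +553 579 mm⁴
Total I = 1 110 937 mm⁴.

Iy ≈ 1.111 × 10⁶ mm⁴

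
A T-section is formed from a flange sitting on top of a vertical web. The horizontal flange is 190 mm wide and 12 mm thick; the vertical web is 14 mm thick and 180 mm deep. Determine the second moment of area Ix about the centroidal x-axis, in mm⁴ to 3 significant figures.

Ix ≈ 1.79 × 10⁷ mm⁴

Break the section into simple shapes (no overlaps), measuring from the bottom-left corner of the bounding box.
Flange: 190 × 12, A = 2 280 mm², y = 186 mm, Ī = 27 360 mm⁴.
Web: 14 × 180, A = 2 520 mm², y = 90 mm, Ī = 6 804 000 mm⁴.
Centroid: ȳ = ΣA·y / ΣA = 135.6 mm.
Transfer each piece to the centroidal x-axis using Ī + A·d² with d = y − 135.6:
  flange: d = 50.4 mm → contributes +5 818 925 mm⁴
  web: d = -45.6 mm → contributes +12 043 987 mm⁴
Total I = 17 862 912 mm⁴.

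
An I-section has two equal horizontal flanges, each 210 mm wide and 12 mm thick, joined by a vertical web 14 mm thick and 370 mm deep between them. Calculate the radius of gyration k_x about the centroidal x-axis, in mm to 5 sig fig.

k_x ≈ 154.20 mm

Treat the section as a set of non-overlapping primitives; coordinates are from the bounding-box lower-left.
Bottom flange: 210 × 12, A = 2 520 mm², y = 6 mm, Ī = 30 240 mm⁴.
Web: 14 × 370, A = 5 180 mm², y = 197 mm, Ī = 59 095 167 mm⁴.
Top flange: 210 × 12, A = 2 520 mm², y = 388 mm, Ī = 30 240 mm⁴.
By symmetry the centroid is at mid-height, ȳ = 197 mm.
Transfer each piece to the centroidal x-axis using Ī + A·d² with d = y − 197:
  bottom flange: d = -191 mm → contributes +91 962 360 mm⁴
  web: d = 0 mm → contributes +59 095 167 mm⁴
  top flange: d = 191 mm → contributes +91 962 360 mm⁴
Total I = 243 019 887 mm⁴.
Radius of gyration: k = √(I/A) = √(243 019 887 / 10 220) = 154.2039 mm.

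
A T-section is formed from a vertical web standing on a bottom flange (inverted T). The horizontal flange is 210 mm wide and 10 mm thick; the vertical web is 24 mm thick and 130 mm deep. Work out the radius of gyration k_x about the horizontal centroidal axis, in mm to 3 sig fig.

k_x ≈ 45.0 mm

Break the section into simple shapes (no overlaps), measuring from the bottom-left corner of the bounding box.
Flange: 210 × 10, A = 2 100 mm², y = 5 mm, Ī = 17 500 mm⁴.
Web: 24 × 130, A = 3 120 mm², y = 75 mm, Ī = 4 394 000 mm⁴.
Centroid: ȳ = ΣA·y / ΣA = 46.839 mm.
Transfer each piece to the horizontal centroidal axis using Ī + A·d² with d = y − 46.839:
  flange: d = -41.839 mm → contributes +3 693 568 mm⁴
  web: d = 28.161 mm → contributes +6 868 277 mm⁴
Total I = 10 561 845 mm⁴.
Radius of gyration: k = √(I/A) = √(10 561 845 / 5 220) = 44.982 mm.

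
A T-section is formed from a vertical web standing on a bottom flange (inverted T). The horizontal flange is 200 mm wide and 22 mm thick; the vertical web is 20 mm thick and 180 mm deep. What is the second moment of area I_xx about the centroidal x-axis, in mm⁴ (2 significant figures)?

Decompose the section into non-overlapping parts with the origin at the bottom-left of its bounding rectangle.
Flange: 200 × 22, A = 4 400 mm², y = 11 mm, Ī = 177 467 mm⁴.
Web: 20 × 180, A = 3 600 mm², y = 112 mm, Ī = 9 720 000 mm⁴.
Centroid: ȳ = ΣA·y / ΣA = 56.45 mm.
Transfer each piece to the centroidal x-axis using Ī + A·d² with d = y − 56.45:
  flange: d = -45.45 mm → contributes +9 266 558 mm⁴
  web: d = 55.55 mm → contributes +20 828 889 mm⁴
Total I = 30 095 447 mm⁴.

I_xx ≈ 3.0 × 10⁷ mm⁴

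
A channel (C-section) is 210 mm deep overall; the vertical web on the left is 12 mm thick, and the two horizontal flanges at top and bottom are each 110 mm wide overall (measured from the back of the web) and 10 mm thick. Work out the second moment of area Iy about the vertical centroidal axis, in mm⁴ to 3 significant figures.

Iy ≈ 4.93 × 10⁶ mm⁴

Break the section into simple shapes (no overlaps), measuring from the bottom-left corner of the bounding box.
Web: 12 × 210, A = 2 520 mm², x = 6 mm, Ī = 30 240 mm⁴.
Top flange (beyond web): 98 × 10, A = 980 mm², x = 61 mm, Ī = 784 327 mm⁴.
Bottom flange (beyond web): 98 × 10, A = 980 mm², x = 61 mm, Ī = 784 327 mm⁴.
Centroid: x̄ = ΣA·x / ΣA = 30.063 mm.
Transfer each piece to the vertical centroidal axis using Ī + A·d² with d = x − 30.063:
  web: d = -24.063 mm → contributes +1 489 330 mm⁴
  top flange (beyond web): d = 30.938 mm → contributes +1 722 313 mm⁴
  bottom flange (beyond web): d = 30.938 mm → contributes +1 722 313 mm⁴
Total I = 4 933 956 mm⁴.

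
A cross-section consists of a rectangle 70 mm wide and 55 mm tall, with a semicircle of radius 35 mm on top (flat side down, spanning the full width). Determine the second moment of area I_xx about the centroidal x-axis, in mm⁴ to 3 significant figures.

I_xx ≈ 3.44 × 10⁶ mm⁴

Treat the section as a set of non-overlapping primitives; coordinates are from the bounding-box lower-left.
Rectangular body: 70 × 55, A = 3 850 mm², y = 27.5 mm, Ī = 970 521 mm⁴.
Semicircular cap: semicircle r = 35, A = 1924.2 mm², y = 69.854 mm, Ī = 164 704 mm⁴.
Centroid: ȳ = ΣA·y / ΣA = 41.614 mm.
Transfer each piece to the centroidal x-axis using Ī + A·d² with d = y − 41.614:
  rectangular body: d = -14.114 mm → contributes +1 737 500 mm⁴
  semicircular cap: d = 28.24 mm → contributes +1 699 280 mm⁴
Total I = 3 436 779 mm⁴.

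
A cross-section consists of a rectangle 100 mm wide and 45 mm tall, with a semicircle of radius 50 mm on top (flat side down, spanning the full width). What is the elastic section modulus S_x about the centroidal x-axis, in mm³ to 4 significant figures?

Treat the section as a set of non-overlapping primitives; coordinates are from the bounding-box lower-left.
Rectangular body: 100 × 45, A = 4 500 mm², y = 22.5 mm, Ī = 759 375 mm⁴.
Semicircular cap: semicircle r = 50, A = 3926.99 mm², y = 66.2207 mm, Ī = 685 981 mm⁴.
Centroid: ȳ = ΣA·y / ΣA = 42.8739 mm.
Transfer each piece to the centroidal x-axis using Ī + A·d² with d = y − 42.8739:
  rectangular body: d = -20.3739 mm → contributes +2 627 305 mm⁴
  semicircular cap: d = 23.3468 mm → contributes +2 826 471 mm⁴
Total I = 5 453 777 mm⁴.
Extreme fibre distance c = 52.1261 mm; S = I/c = 104 627 mm³.

S_x ≈ 1.046 × 10⁵ mm³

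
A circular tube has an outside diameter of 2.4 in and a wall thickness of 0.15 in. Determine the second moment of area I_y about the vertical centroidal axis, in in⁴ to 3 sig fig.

I_y ≈ 0.674 in⁴

Decompose the section into non-overlapping parts with the origin at the bottom-left of its bounding rectangle.
Outer circle: ⌀2.4, A = 4.5239 in², x = 1.2 in, Ī = 1.6286 in⁴.
Bore (subtracted): ⌀2.1, A = 3.4636 in², x = 1.2 in, Ī = 0.95466 in⁴.
By symmetry the centroid is at mid-width, x̄ = 1.2 in.
All pieces are centred on the vertical centroidal axis, so I = ΣĪ (holes subtracted) = 0.67395 in⁴.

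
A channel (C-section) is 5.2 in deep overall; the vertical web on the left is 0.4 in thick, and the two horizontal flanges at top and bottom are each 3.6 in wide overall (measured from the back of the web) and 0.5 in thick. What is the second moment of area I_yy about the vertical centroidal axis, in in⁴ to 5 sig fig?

I_yy ≈ 6.8428 in⁴

Split into non-overlapping primitives; take the origin at the lower-left of the bounding box.
Web: 0.4 × 5.2, A = 2.08 in², x = 0.2 in, Ī = 0.02773333 in⁴.
Top flange (beyond web): 3.2 × 0.5, A = 1.6 in², x = 2 in, Ī = 1.365333 in⁴.
Bottom flange (beyond web): 3.2 × 0.5, A = 1.6 in², x = 2 in, Ī = 1.365333 in⁴.
Centroid: x̄ = ΣA·x / ΣA = 1.290909 in.
Transfer each piece to the vertical centroidal axis using Ī + A·d² with d = x − 1.290909:
  web: d = -1.090909 in → contributes +2.503105 in⁴
  top flange (beyond web): d = 0.7090909 in → contributes +2.169829 in⁴
  bottom flange (beyond web): d = 0.7090909 in → contributes +2.169829 in⁴
Total I = 6.842764 in⁴.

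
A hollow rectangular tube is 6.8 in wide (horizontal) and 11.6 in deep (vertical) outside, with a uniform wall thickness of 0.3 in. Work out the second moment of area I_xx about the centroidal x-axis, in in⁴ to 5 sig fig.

Split into non-overlapping primitives; take the origin at the lower-left of the bounding box.
Outer rectangle: 6.8 × 11.6, A = 78.88 in², y = 5.8 in, Ī = 884.5077 in⁴.
Inner void (subtracted): 6.2 × 11, A = 68.2 in², y = 5.8 in, Ī = 687.6833 in⁴.
By symmetry the centroid is at mid-height, ȳ = 5.8 in.
All pieces are centred on the centroidal x-axis, so I = ΣĪ (holes subtracted) = 196.8244 in⁴.

I_xx ≈ 196.82 in⁴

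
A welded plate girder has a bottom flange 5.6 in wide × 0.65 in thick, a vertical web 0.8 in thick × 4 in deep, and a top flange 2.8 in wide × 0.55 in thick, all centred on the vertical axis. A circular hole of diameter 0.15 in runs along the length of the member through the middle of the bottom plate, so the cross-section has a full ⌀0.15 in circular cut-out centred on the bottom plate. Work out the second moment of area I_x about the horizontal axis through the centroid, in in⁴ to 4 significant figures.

I_x ≈ 29.09 in⁴

Split into non-overlapping primitives; take the origin at the lower-left of the bounding box.
Bottom plate: 5.6 × 0.65, A = 3.64 in², y = 0.325 in, Ī = 0.128158 in⁴.
Web plate: 0.8 × 4, A = 3.2 in², y = 2.65 in, Ī = 4.26667 in⁴.
Top plate: 2.8 × 0.55, A = 1.54 in², y = 4.925 in, Ī = 0.0388208 in⁴.
Hole (subtracted): ⌀0.15, A = 0.0176715 in², y = 0.325 in, Ī = 0.0000248505 in⁴.
Centroid: ȳ = ΣA·y / ΣA = 2.06184 in.
Transfer each piece to the horizontal axis through the centroid using Ī + A·d² with d = y − 2.06184:
  bottom plate: d = -1.73684 in → contributes +11.1086 in⁴
  web plate: d = 0.588163 in → contributes +5.37366 in⁴
  top plate: d = 2.86316 in → contributes +12.6633 in⁴
  hole: d = -1.73684 in → contributes −0.0533326 in⁴
Total I = 29.0922 in⁴.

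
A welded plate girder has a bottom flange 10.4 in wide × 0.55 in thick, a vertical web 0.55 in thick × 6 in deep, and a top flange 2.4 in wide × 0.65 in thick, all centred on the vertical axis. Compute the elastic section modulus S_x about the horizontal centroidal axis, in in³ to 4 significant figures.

Decompose the section into non-overlapping parts with the origin at the bottom-left of its bounding rectangle.
Bottom plate: 10.4 × 0.55, A = 5.72 in², y = 0.275 in, Ī = 0.144192 in⁴.
Web plate: 0.55 × 6, A = 3.3 in², y = 3.55 in, Ī = 9.9 in⁴.
Top plate: 2.4 × 0.65, A = 1.56 in², y = 6.875 in, Ī = 0.054925 in⁴.
Centroid: ȳ = ΣA·y / ΣA = 2.26966 in.
Transfer each piece to the horizontal centroidal axis using Ī + A·d² with d = y − 2.26966:
  bottom plate: d = -1.99466 in → contributes +22.9022 in⁴
  web plate: d = 1.28034 in → contributes +15.3096 in⁴
  top plate: d = 4.60534 in → contributes +33.1412 in⁴
Total I = 71.353 in⁴.
Extreme fibre distance c = 4.93034 in; S = I/c = 14.4722 in³.

S_x ≈ 14.47 in³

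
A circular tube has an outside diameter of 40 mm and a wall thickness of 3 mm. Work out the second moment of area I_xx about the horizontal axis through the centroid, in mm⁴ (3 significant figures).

Break the section into simple shapes (no overlaps), measuring from the bottom-left corner of the bounding box.
Outer circle: ⌀40, A = 1256.6 mm², y = 20 mm, Ī = 125 664 mm⁴.
Bore (subtracted): ⌀34, A = 907.92 mm², y = 20 mm, Ī = 65 597 mm⁴.
By symmetry the centroid is at mid-height, ȳ = 20 mm.
All pieces are centred on the horizontal axis through the centroid, so I = ΣĪ (holes subtracted) = 60 066 mm⁴.

I_xx ≈ 6.01 × 10⁴ mm⁴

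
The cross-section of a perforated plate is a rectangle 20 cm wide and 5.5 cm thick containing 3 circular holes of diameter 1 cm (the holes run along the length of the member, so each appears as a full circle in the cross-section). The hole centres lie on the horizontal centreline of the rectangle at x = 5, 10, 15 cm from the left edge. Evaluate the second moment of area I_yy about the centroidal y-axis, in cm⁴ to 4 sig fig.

Decompose the section into non-overlapping parts with the origin at the bottom-left of its bounding rectangle.
Plate: 20 × 5.5, A = 110 cm², x = 10 cm, Ī = 3666.67 cm⁴.
Hole 1 (subtracted): ⌀1, A = 0.785398 cm², x = 5 cm, Ī = 0.0490874 cm⁴.
Hole 2 (subtracted): ⌀1, A = 0.785398 cm², x = 10 cm, Ī = 0.0490874 cm⁴.
Hole 3 (subtracted): ⌀1, A = 0.785398 cm², x = 15 cm, Ī = 0.0490874 cm⁴.
By symmetry the centroid is at mid-width, x̄ = 10 cm.
Transfer each piece to the centroidal y-axis using Ī + A·d² with d = x − 10:
  plate: d = 0 cm → contributes +3666.67 cm⁴
  hole 1: d = -5 cm → contributes −19.684 cm⁴
  hole 2: d = 0 cm → contributes −0.0490874 cm⁴
  hole 3: d = 5 cm → contributes −19.684 cm⁴
Total I = 3627.25 cm⁴.

I_yy ≈ 3627 cm⁴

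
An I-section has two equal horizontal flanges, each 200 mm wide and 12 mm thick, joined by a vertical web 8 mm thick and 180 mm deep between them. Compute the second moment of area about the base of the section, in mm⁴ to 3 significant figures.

Split into non-overlapping primitives; take the origin at the lower-left of the bounding box.
Bottom flange: 200 × 12, A = 2 400 mm², y = 6 mm, Ī = 28 800 mm⁴.
Web: 8 × 180, A = 1 440 mm², y = 102 mm, Ī = 3 888 000 mm⁴.
Top flange: 200 × 12, A = 2 400 mm², y = 198 mm, Ī = 28 800 mm⁴.
Transfer each piece to the bottom edge using Ī + A·d² with d = y − 0:
  bottom flange: d = 6 mm → contributes +115 200 mm⁴
  web: d = 102 mm → contributes +18 869 760 mm⁴
  top flange: d = 198 mm → contributes +94 118 400 mm⁴
Total I = 113 103 360 mm⁴.

I_base ≈ 1.13 × 10⁸ mm⁴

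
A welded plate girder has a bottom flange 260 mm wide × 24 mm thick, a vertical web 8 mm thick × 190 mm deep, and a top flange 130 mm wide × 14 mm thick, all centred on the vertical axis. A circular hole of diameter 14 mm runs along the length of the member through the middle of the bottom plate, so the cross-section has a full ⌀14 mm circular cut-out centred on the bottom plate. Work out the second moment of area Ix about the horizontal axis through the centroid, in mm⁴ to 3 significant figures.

Decompose the section into non-overlapping parts with the origin at the bottom-left of its bounding rectangle.
Bottom plate: 260 × 24, A = 6 240 mm², y = 12 mm, Ī = 299 520 mm⁴.
Web plate: 8 × 190, A = 1 520 mm², y = 119 mm, Ī = 4 572 667 mm⁴.
Top plate: 130 × 14, A = 1 820 mm², y = 221 mm, Ī = 29 727 mm⁴.
Hole (subtracted): ⌀14, A = 153.94 mm², y = 12 mm, Ī = 1885.7 mm⁴.
Centroid: ȳ = ΣA·y / ΣA = 69.608 mm.
Transfer each piece to the horizontal axis through the centroid using Ī + A·d² with d = y − 69.608:
  bottom plate: d = -57.608 mm → contributes +21 008 355 mm⁴
  web plate: d = 49.392 mm → contributes +8 280 758 mm⁴
  top plate: d = 151.39 mm → contributes +41 743 085 mm⁴
  hole: d = -57.608 mm → contributes −512 764 mm⁴
Total I = 70 519 434 mm⁴.

Ix ≈ 7.05 × 10⁷ mm⁴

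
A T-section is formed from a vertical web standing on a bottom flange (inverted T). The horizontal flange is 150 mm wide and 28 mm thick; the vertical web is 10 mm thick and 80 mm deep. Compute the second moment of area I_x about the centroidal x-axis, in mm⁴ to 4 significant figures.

Decompose the section into non-overlapping parts with the origin at the bottom-left of its bounding rectangle.
Flange: 150 × 28, A = 4 200 mm², y = 14 mm, Ī = 274 400 mm⁴.
Web: 10 × 80, A = 800 mm², y = 68 mm, Ī = 426 667 mm⁴.
Centroid: ȳ = ΣA·y / ΣA = 22.64 mm.
Transfer each piece to the centroidal x-axis using Ī + A·d² with d = y − 22.64:
  flange: d = -8.64 mm → contributes +587 928 mm⁴
  web: d = 45.36 mm → contributes +2 072 690 mm⁴
Total I = 2 660 619 mm⁴.

I_x ≈ 2.661 × 10⁶ mm⁴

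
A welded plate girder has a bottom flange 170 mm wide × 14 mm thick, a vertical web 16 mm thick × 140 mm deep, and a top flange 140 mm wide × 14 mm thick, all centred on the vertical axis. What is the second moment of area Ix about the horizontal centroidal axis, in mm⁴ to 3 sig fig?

Break the section into simple shapes (no overlaps), measuring from the bottom-left corner of the bounding box.
Bottom plate: 170 × 14, A = 2 380 mm², y = 7 mm, Ī = 38 873 mm⁴.
Web plate: 16 × 140, A = 2 240 mm², y = 84 mm, Ī = 3 658 667 mm⁴.
Top plate: 140 × 14, A = 1 960 mm², y = 161 mm, Ī = 32 013 mm⁴.
Centroid: ȳ = ΣA·y / ΣA = 79.085 mm.
Transfer each piece to the horizontal centroidal axis using Ī + A·d² with d = y − 79.085:
  bottom plate: d = -72.085 mm → contributes +12 405 978 mm⁴
  web plate: d = 4.9149 mm → contributes +3 712 777 mm⁴
  top plate: d = 81.915 mm → contributes +13 183 711 mm⁴
Total I = 29 302 466 mm⁴.

Ix ≈ 2.93 × 10⁷ mm⁴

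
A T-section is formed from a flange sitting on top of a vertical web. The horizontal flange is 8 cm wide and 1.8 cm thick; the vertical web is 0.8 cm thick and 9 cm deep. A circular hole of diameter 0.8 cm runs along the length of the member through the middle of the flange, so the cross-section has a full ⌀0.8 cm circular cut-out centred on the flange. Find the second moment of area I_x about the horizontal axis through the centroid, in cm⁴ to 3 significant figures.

I_x ≈ 191 cm⁴

Break the section into simple shapes (no overlaps), measuring from the bottom-left corner of the bounding box.
Flange: 8 × 1.8, A = 14.4 cm², y = 9.9 cm, Ī = 3.888 cm⁴.
Web: 0.8 × 9, A = 7.2 cm², y = 4.5 cm, Ī = 48.6 cm⁴.
Hole (subtracted): ⌀0.8, A = 0.50265 cm², y = 9.9 cm, Ī = 0.020106 cm⁴.
Centroid: ȳ = ΣA·y / ΣA = 8.0571 cm.
Transfer each piece to the horizontal axis through the centroid using Ī + A·d² with d = y − 8.0571:
  flange: d = 1.8429 cm → contributes +52.794 cm⁴
  web: d = -3.5571 cm → contributes +139.7 cm⁴
  hole: d = 1.8429 cm → contributes −1.7272 cm⁴
Total I = 190.77 cm⁴.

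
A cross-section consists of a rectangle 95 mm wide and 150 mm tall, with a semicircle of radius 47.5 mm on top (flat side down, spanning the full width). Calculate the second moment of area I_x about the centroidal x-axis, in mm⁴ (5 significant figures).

Treat the section as a set of non-overlapping primitives; coordinates are from the bounding-box lower-left.
Rectangular body: 95 × 150, A = 14 250 mm², y = 75 mm, Ī = 26 718 750 mm⁴.
Semicircular cap: semicircle r = 47.5, A = 3544.109 mm², y = 170.1596 mm, Ī = 558735.8 mm⁴.
Centroid: ȳ = ΣA·y / ΣA = 93.95324 mm.
Transfer each piece to the centroidal x-axis using Ī + A·d² with d = y − 93.95324:
  rectangular body: d = -18.95324 mm → contributes +31 837 713 mm⁴
  semicircular cap: d = 76.20638 mm → contributes +21 140 840 mm⁴
Total I = 52 978 553 mm⁴.

I_x ≈ 5.2979 × 10⁷ mm⁴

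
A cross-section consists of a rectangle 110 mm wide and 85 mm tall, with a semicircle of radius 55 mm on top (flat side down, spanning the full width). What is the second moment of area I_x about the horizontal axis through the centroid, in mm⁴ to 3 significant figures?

I_x ≈ 2.03 × 10⁷ mm⁴

Split into non-overlapping primitives; take the origin at the lower-left of the bounding box.
Rectangular body: 110 × 85, A = 9 350 mm², y = 42.5 mm, Ī = 5 629 479 mm⁴.
Semicircular cap: semicircle r = 55, A = 4751.7 mm², y = 108.34 mm, Ī = 1 004 345 mm⁴.
Centroid: ȳ = ΣA·y / ΣA = 64.686 mm.
Transfer each piece to the horizontal axis through the centroid using Ī + A·d² with d = y − 64.686:
  rectangular body: d = -22.186 mm → contributes +10 231 804 mm⁴
  semicircular cap: d = 43.657 mm → contributes +10 060 496 mm⁴
Total I = 20 292 300 mm⁴.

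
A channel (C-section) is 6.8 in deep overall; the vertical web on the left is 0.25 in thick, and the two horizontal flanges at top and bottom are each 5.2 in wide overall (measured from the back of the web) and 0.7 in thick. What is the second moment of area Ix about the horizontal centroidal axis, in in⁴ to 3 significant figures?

Break the section into simple shapes (no overlaps), measuring from the bottom-left corner of the bounding box.
Web: 0.25 × 6.8, A = 1.7 in², y = 3.4 in, Ī = 6.5507 in⁴.
Top flange (beyond web): 4.95 × 0.7, A = 3.465 in², y = 6.45 in, Ī = 0.14149 in⁴.
Bottom flange (beyond web): 4.95 × 0.7, A = 3.465 in², y = 0.35 in, Ī = 0.14149 in⁴.
By symmetry the centroid is at mid-height, ȳ = 3.4 in.
Transfer each piece to the horizontal centroidal axis using Ī + A·d² with d = y − 3.4:
  web: d = 0 in → contributes +6.5507 in⁴
  top flange (beyond web): d = 3.05 in → contributes +32.375 in⁴
  bottom flange (beyond web): d = -3.05 in → contributes +32.375 in⁴
Total I = 71.3 in⁴.

Ix ≈ 71.3 in⁴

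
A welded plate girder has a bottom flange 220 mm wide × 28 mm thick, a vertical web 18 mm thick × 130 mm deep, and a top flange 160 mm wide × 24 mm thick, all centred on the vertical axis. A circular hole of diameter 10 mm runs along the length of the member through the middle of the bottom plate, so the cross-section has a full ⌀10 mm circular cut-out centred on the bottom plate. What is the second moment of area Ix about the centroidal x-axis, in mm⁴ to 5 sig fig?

Split into non-overlapping primitives; take the origin at the lower-left of the bounding box.
Bottom plate: 220 × 28, A = 6 160 mm², y = 14 mm, Ī = 402453.3 mm⁴.
Web plate: 18 × 130, A = 2 340 mm², y = 93 mm, Ī = 3 295 500 mm⁴.
Top plate: 160 × 24, A = 3 840 mm², y = 170 mm, Ī = 184 320 mm⁴.
Hole (subtracted): ⌀10, A = 78.53982 mm², y = 14 mm, Ī = 490.8739 mm⁴.
Centroid: ȳ = ΣA·y / ΣA = 77.93203 mm.
Transfer each piece to the centroidal x-axis using Ī + A·d² with d = y − 77.93203:
  bottom plate: d = -63.93203 mm → contributes +25 580 246 mm⁴
  web plate: d = 15.06797 mm → contributes +3 826 783 mm⁴
  top plate: d = 92.06797 mm → contributes +32 734 125 mm⁴
  hole: d = -63.93203 mm → contributes −321 507 mm⁴
Total I = 61 819 647 mm⁴.

Ix ≈ 6.1820 × 10⁷ mm⁴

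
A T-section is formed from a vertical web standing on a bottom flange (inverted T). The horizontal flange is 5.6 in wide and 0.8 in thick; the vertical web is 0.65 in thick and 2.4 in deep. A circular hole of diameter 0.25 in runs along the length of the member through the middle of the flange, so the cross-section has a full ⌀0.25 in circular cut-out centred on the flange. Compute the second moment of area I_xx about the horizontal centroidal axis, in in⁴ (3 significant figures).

I_xx ≈ 3.94 in⁴

Treat the section as a set of non-overlapping primitives; coordinates are from the bounding-box lower-left.
Flange: 5.6 × 0.8, A = 4.48 in², y = 0.4 in, Ī = 0.23893 in⁴.
Web: 0.65 × 2.4, A = 1.56 in², y = 2 in, Ī = 0.7488 in⁴.
Hole (subtracted): ⌀0.25, A = 0.049087 in², y = 0.4 in, Ī = 0.00019175 in⁴.
Centroid: ȳ = ΣA·y / ΣA = 0.81663 in.
Transfer each piece to the horizontal centroidal axis using Ī + A·d² with d = y − 0.81663:
  flange: d = -0.41663 in → contributes +1.0166 in⁴
  web: d = 1.1834 in → contributes +2.9334 in⁴
  hole: d = -0.41663 in → contributes −0.0087124 in⁴
Total I = 3.9412 in⁴.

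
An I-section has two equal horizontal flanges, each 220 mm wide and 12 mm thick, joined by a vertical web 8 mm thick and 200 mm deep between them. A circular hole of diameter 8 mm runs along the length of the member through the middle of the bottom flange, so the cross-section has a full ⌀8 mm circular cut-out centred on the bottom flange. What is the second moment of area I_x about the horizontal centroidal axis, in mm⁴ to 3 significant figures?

I_x ≈ 6.42 × 10⁷ mm⁴

Split into non-overlapping primitives; take the origin at the lower-left of the bounding box.
Bottom flange: 220 × 12, A = 2 640 mm², y = 6 mm, Ī = 31 680 mm⁴.
Web: 8 × 200, A = 1 600 mm², y = 112 mm, Ī = 5 333 333 mm⁴.
Top flange: 220 × 12, A = 2 640 mm², y = 218 mm, Ī = 31 680 mm⁴.
Hole (subtracted): ⌀8, A = 50.265 mm², y = 6 mm, Ī = 201.06 mm⁴.
Centroid: ȳ = ΣA·y / ΣA = 112.78 mm.
Transfer each piece to the horizontal centroidal axis using Ī + A·d² with d = y − 112.78:
  bottom flange: d = -106.78 mm → contributes +30 132 955 mm⁴
  web: d = -0.78014 mm → contributes +5 334 307 mm⁴
  top flange: d = 105.22 mm → contributes +29 259 699 mm⁴
  hole: d = -106.78 mm → contributes −573 328 mm⁴
Total I = 64 153 633 mm⁴.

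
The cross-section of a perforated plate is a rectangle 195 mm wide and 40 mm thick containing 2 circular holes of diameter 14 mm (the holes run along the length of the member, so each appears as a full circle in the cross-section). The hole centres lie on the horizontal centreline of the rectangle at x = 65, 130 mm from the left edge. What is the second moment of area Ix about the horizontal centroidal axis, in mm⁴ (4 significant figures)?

Ix ≈ 1.036 × 10⁶ mm⁴

Break the section into simple shapes (no overlaps), measuring from the bottom-left corner of the bounding box.
Plate: 195 × 40, A = 7 800 mm², y = 20 mm, Ī = 1 040 000 mm⁴.
Hole 1 (subtracted): ⌀14, A = 153.938 mm², y = 20 mm, Ī = 1885.74 mm⁴.
Hole 2 (subtracted): ⌀14, A = 153.938 mm², y = 20 mm, Ī = 1885.74 mm⁴.
By symmetry the centroid is at mid-height, ȳ = 20 mm.
All pieces are centred on the horizontal centroidal axis, so I = ΣĪ (holes subtracted) = 1 036 229 mm⁴.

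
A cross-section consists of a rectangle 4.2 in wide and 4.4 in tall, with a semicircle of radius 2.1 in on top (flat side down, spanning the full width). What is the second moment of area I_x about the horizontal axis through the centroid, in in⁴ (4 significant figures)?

I_x ≈ 80.10 in⁴

Break the section into simple shapes (no overlaps), measuring from the bottom-left corner of the bounding box.
Rectangular body: 4.2 × 4.4, A = 18.48 in², y = 2.2 in, Ī = 29.8144 in⁴.
Semicircular cap: semicircle r = 2.1, A = 6.92721 in², y = 5.29127 in, Ī = 2.13456 in⁴.
Centroid: ȳ = ΣA·y / ΣA = 3.04283 in.
Transfer each piece to the horizontal axis through the centroid using Ī + A·d² with d = y − 3.04283:
  rectangular body: d = -0.842826 in → contributes +42.9418 in⁴
  semicircular cap: d = 2.24844 in → contributes +37.155 in⁴
Total I = 80.0968 in⁴.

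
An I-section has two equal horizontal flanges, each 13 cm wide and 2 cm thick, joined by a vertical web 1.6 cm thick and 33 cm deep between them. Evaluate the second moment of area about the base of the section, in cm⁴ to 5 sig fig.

Split into non-overlapping primitives; take the origin at the lower-left of the bounding box.
Bottom flange: 13 × 2, A = 26 cm², y = 1 cm, Ī = 8.666667 cm⁴.
Web: 1.6 × 33, A = 52.8 cm², y = 18.5 cm, Ī = 4791.6 cm⁴.
Top flange: 13 × 2, A = 26 cm², y = 36 cm, Ī = 8.666667 cm⁴.
Transfer each piece to a horizontal axis along the bottom face using Ī + A·d² with d = y − 0:
  bottom flange: d = 1 cm → contributes +34.66667 cm⁴
  web: d = 18.5 cm → contributes +22862.4 cm⁴
  top flange: d = 36 cm → contributes +33704.67 cm⁴
Total I = 56601.73 cm⁴.

I_base ≈ 5.6602 × 10⁴ cm⁴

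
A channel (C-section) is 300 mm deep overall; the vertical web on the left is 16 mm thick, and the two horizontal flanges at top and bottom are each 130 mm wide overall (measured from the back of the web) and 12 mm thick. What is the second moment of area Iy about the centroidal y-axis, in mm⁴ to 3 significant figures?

Treat the section as a set of non-overlapping primitives; coordinates are from the bounding-box lower-left.
Web: 16 × 300, A = 4 800 mm², x = 8 mm, Ī = 102 400 mm⁴.
Top flange (beyond web): 114 × 12, A = 1 368 mm², x = 73 mm, Ī = 1 481 544 mm⁴.
Bottom flange (beyond web): 114 × 12, A = 1 368 mm², x = 73 mm, Ī = 1 481 544 mm⁴.
Centroid: x̄ = ΣA·x / ΣA = 31.599 mm.
Transfer each piece to the centroidal y-axis using Ī + A·d² with d = x − 31.599:
  web: d = -23.599 mm → contributes +2 775 519 mm⁴
  top flange (beyond web): d = 41.401 mm → contributes +3 826 386 mm⁴
  bottom flange (beyond web): d = 41.401 mm → contributes +3 826 386 mm⁴
Total I = 10 428 291 mm⁴.

Iy ≈ 1.04 × 10⁷ mm⁴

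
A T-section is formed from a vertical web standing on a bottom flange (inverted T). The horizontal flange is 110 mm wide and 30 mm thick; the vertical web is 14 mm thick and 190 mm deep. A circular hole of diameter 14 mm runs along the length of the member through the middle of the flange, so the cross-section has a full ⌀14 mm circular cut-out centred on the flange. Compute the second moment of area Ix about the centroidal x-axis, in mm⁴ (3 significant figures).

Ix ≈ 2.57 × 10⁷ mm⁴

Break the section into simple shapes (no overlaps), measuring from the bottom-left corner of the bounding box.
Flange: 110 × 30, A = 3 300 mm², y = 15 mm, Ī = 247 500 mm⁴.
Web: 14 × 190, A = 2 660 mm², y = 125 mm, Ī = 8 002 167 mm⁴.
Hole (subtracted): ⌀14, A = 153.94 mm², y = 15 mm, Ī = 1885.7 mm⁴.
Centroid: ȳ = ΣA·y / ΣA = 65.396 mm.
Transfer each piece to the centroidal x-axis using Ī + A·d² with d = y − 65.396:
  flange: d = -50.396 mm → contributes +8 628 566 mm⁴
  web: d = 59.604 mm → contributes +17 452 306 mm⁴
  hole: d = -50.396 mm → contributes −392 845 mm⁴
Total I = 25 688 027 mm⁴.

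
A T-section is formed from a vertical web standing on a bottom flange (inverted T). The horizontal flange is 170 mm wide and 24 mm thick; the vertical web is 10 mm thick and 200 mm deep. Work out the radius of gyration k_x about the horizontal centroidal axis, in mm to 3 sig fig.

Decompose the section into non-overlapping parts with the origin at the bottom-left of its bounding rectangle.
Flange: 170 × 24, A = 4 080 mm², y = 12 mm, Ī = 195 840 mm⁴.
Web: 10 × 200, A = 2 000 mm², y = 124 mm, Ī = 6 666 667 mm⁴.
Centroid: ȳ = ΣA·y / ΣA = 48.842 mm.
Transfer each piece to the horizontal centroidal axis using Ī + A·d² with d = y − 48.842:
  flange: d = -36.842 mm → contributes +5 733 790 mm⁴
  web: d = 75.158 mm → contributes +17 964 085 mm⁴
Total I = 23 697 875 mm⁴.
Radius of gyration: k = √(I/A) = √(23 697 875 / 6 080) = 62.431 mm.

k_x ≈ 62.4 mm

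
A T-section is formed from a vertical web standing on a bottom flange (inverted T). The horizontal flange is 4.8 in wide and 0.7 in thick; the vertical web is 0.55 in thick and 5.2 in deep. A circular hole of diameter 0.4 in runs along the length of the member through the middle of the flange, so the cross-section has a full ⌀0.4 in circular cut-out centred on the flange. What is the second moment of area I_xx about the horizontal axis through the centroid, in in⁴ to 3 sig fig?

Break the section into simple shapes (no overlaps), measuring from the bottom-left corner of the bounding box.
Flange: 4.8 × 0.7, A = 3.36 in², y = 0.35 in, Ī = 0.1372 in⁴.
Web: 0.55 × 5.2, A = 2.86 in², y = 3.3 in, Ī = 6.4445 in⁴.
Hole (subtracted): ⌀0.4, A = 0.12566 in², y = 0.35 in, Ī = 0.0012566 in⁴.
Centroid: ȳ = ΣA·y / ΣA = 1.7344 in.
Transfer each piece to the horizontal axis through the centroid using Ī + A·d² with d = y − 1.7344:
  flange: d = -1.3844 in → contributes +6.5769 in⁴
  web: d = 1.5656 in → contributes +13.455 in⁴
  hole: d = -1.3844 in → contributes −0.2421 in⁴
Total I = 19.789 in⁴.

I_xx ≈ 19.8 in⁴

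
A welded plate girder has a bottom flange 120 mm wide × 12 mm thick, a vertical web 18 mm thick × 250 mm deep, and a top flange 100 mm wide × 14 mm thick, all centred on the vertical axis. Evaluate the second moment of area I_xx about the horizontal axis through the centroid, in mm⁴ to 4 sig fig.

Decompose the section into non-overlapping parts with the origin at the bottom-left of its bounding rectangle.
Bottom plate: 120 × 12, A = 1 440 mm², y = 6 mm, Ī = 17 280 mm⁴.
Web plate: 18 × 250, A = 4 500 mm², y = 137 mm, Ī = 23 437 500 mm⁴.
Top plate: 100 × 14, A = 1 400 mm², y = 269 mm, Ī = 22866.7 mm⁴.
Centroid: ȳ = ΣA·y / ΣA = 136.477 mm.
Transfer each piece to the horizontal axis through the centroid using Ī + A·d² with d = y − 136.477:
  bottom plate: d = -130.477 mm → contributes +24 532 136 mm⁴
  web plate: d = 0.523161 mm → contributes +23 438 732 mm⁴
  top plate: d = 132.523 mm → contributes +24 610 210 mm⁴
Total I = 72 581 078 mm⁴.

I_xx ≈ 7.258 × 10⁷ mm⁴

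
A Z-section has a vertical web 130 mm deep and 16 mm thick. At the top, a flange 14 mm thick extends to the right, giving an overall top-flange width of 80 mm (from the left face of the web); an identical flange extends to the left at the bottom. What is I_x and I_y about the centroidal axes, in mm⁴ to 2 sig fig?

I_x ≈ 9.0 × 10⁶ mm⁴, I_y ≈ 3.5 × 10⁶ mm⁴

Treat the section as a set of non-overlapping primitives; coordinates are from the bounding-box lower-left.
Web: 16 × 130, A = 2 080 mm², y = 65 mm, Ī = 2 929 333 mm⁴.
Top flange (beyond web): 64 × 14, A = 896 mm², y = 123 mm, Ī = 14 635 mm⁴.
Bottom flange (beyond web): 64 × 14, A = 896 mm², y = 7 mm, Ī = 14 635 mm⁴.
Centroid: ȳ = ΣA·y / ΣA = 65 mm.
Transfer each piece to the centroidal x-axis using Ī + A·d² with d = y − 65:
  web: d = 0 mm → contributes +2 929 333 mm⁴
  top flange (beyond web): d = 58 mm → contributes +3 028 779 mm⁴
  bottom flange (beyond web): d = -58 mm → contributes +3 028 779 mm⁴
Total I = 8 986 891 mm⁴.
For the y-axis: x̄ = 72 mm.
Repeating about the centroidal y-axis gives I_y = 3 523 243 mm⁴.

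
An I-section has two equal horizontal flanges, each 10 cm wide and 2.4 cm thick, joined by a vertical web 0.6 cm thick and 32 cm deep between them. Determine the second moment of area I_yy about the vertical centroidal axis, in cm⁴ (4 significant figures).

I_yy ≈ 400.6 cm⁴

Break the section into simple shapes (no overlaps), measuring from the bottom-left corner of the bounding box.
Bottom flange: 10 × 2.4, A = 24 cm², x = 5 cm, Ī = 200 cm⁴.
Web: 0.6 × 32, A = 19.2 cm², x = 5 cm, Ī = 0.576 cm⁴.
Top flange: 10 × 2.4, A = 24 cm², x = 5 cm, Ī = 200 cm⁴.
By symmetry the centroid is at mid-width, x̄ = 5 cm.
All pieces are centred on the vertical centroidal axis, so I = ΣĪ = 400.576 cm⁴.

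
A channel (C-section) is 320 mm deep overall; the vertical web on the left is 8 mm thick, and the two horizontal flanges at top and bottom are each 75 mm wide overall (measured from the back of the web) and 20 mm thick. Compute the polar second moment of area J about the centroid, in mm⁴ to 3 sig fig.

Break the section into simple shapes (no overlaps), measuring from the bottom-left corner of the bounding box.
Web: 8 × 320, A = 2 560 mm², y = 160 mm, Ī = 21 845 333 mm⁴.
Top flange (beyond web): 67 × 20, A = 1 340 mm², y = 310 mm, Ī = 44 667 mm⁴.
Bottom flange (beyond web): 67 × 20, A = 1 340 mm², y = 10 mm, Ī = 44 667 mm⁴.
By symmetry the centroid is at mid-height, ȳ = 160 mm.
Transfer each piece to the centroidal x-axis using Ī + A·d² with d = y − 160:
  web: d = 0 mm → contributes +21 845 333 mm⁴
  top flange (beyond web): d = 150 mm → contributes +30 194 667 mm⁴
  bottom flange (beyond web): d = -150 mm → contributes +30 194 667 mm⁴
Total I = 82 234 667 mm⁴.
For the y-axis: x̄ = 23.179 mm.
Repeating about the centroidal y-axis gives I_y = 2 857 418 mm⁴.
Polar second moment: J = I_x + I_y = 85 092 085 mm⁴.

J ≈ 8.51 × 10⁷ mm⁴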